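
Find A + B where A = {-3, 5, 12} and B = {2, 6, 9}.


A + B = {a + b : a ∈ A, b ∈ B}.
Enumerate all |A|·|B| = 3·3 = 9 pairs (a, b) and collect distinct sums.
a = -3: -3+2=-1, -3+6=3, -3+9=6
a = 5: 5+2=7, 5+6=11, 5+9=14
a = 12: 12+2=14, 12+6=18, 12+9=21
Collecting distinct sums: A + B = {-1, 3, 6, 7, 11, 14, 18, 21}
|A + B| = 8

A + B = {-1, 3, 6, 7, 11, 14, 18, 21}


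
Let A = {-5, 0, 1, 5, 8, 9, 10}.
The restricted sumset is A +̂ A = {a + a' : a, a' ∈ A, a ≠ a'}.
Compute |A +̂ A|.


Restricted sumset: A +̂ A = {a + a' : a ∈ A, a' ∈ A, a ≠ a'}.
Equivalently, take A + A and drop any sum 2a that is achievable ONLY as a + a for a ∈ A (i.e. sums representable only with equal summands).
Enumerate pairs (a, a') with a < a' (symmetric, so each unordered pair gives one sum; this covers all a ≠ a'):
  -5 + 0 = -5
  -5 + 1 = -4
  -5 + 5 = 0
  -5 + 8 = 3
  -5 + 9 = 4
  -5 + 10 = 5
  0 + 1 = 1
  0 + 5 = 5
  0 + 8 = 8
  0 + 9 = 9
  0 + 10 = 10
  1 + 5 = 6
  1 + 8 = 9
  1 + 9 = 10
  1 + 10 = 11
  5 + 8 = 13
  5 + 9 = 14
  5 + 10 = 15
  8 + 9 = 17
  8 + 10 = 18
  9 + 10 = 19
Collected distinct sums: {-5, -4, 0, 1, 3, 4, 5, 6, 8, 9, 10, 11, 13, 14, 15, 17, 18, 19}
|A +̂ A| = 18
(Reference bound: |A +̂ A| ≥ 2|A| - 3 for |A| ≥ 2, with |A| = 7 giving ≥ 11.)

|A +̂ A| = 18


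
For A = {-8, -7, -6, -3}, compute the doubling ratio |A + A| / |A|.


|A| = 4.
Compute A + A by enumerating all 16 pairs.
A + A = {-16, -15, -14, -13, -12, -11, -10, -9, -6}, so |A + A| = 9.
K = |A + A| / |A| = 9/4 (already in lowest terms) ≈ 2.2500.
Reference: AP of size 4 gives K = 7/4 ≈ 1.7500; a fully generic set of size 4 gives K ≈ 2.5000.

|A| = 4, |A + A| = 9, K = 9/4.


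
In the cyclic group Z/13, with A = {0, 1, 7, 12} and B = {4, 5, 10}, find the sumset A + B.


Work in Z/13Z: reduce every sum a + b modulo 13.
Enumerate all 12 pairs:
a = 0: 0+4=4, 0+5=5, 0+10=10
a = 1: 1+4=5, 1+5=6, 1+10=11
a = 7: 7+4=11, 7+5=12, 7+10=4
a = 12: 12+4=3, 12+5=4, 12+10=9
Distinct residues collected: {3, 4, 5, 6, 9, 10, 11, 12}
|A + B| = 8 (out of 13 total residues).

A + B = {3, 4, 5, 6, 9, 10, 11, 12}


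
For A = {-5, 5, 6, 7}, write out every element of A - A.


A - A = {a - a' : a, a' ∈ A}.
Compute a - a' for each ordered pair (a, a'):
a = -5: -5--5=0, -5-5=-10, -5-6=-11, -5-7=-12
a = 5: 5--5=10, 5-5=0, 5-6=-1, 5-7=-2
a = 6: 6--5=11, 6-5=1, 6-6=0, 6-7=-1
a = 7: 7--5=12, 7-5=2, 7-6=1, 7-7=0
Collecting distinct values (and noting 0 appears from a-a):
A - A = {-12, -11, -10, -2, -1, 0, 1, 2, 10, 11, 12}
|A - A| = 11

A - A = {-12, -11, -10, -2, -1, 0, 1, 2, 10, 11, 12}


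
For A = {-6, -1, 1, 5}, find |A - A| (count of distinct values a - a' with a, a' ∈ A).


A - A = {a - a' : a, a' ∈ A}; |A| = 4.
Bounds: 2|A|-1 ≤ |A - A| ≤ |A|² - |A| + 1, i.e. 7 ≤ |A - A| ≤ 13.
Note: 0 ∈ A - A always (from a - a). The set is symmetric: if d ∈ A - A then -d ∈ A - A.
Enumerate nonzero differences d = a - a' with a > a' (then include -d):
Positive differences: {2, 4, 5, 6, 7, 11}
Full difference set: {0} ∪ (positive diffs) ∪ (negative diffs).
|A - A| = 1 + 2·6 = 13 (matches direct enumeration: 13).

|A - A| = 13


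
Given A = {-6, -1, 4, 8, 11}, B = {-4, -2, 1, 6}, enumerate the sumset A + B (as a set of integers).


A + B = {a + b : a ∈ A, b ∈ B}.
Enumerate all |A|·|B| = 5·4 = 20 pairs (a, b) and collect distinct sums.
a = -6: -6+-4=-10, -6+-2=-8, -6+1=-5, -6+6=0
a = -1: -1+-4=-5, -1+-2=-3, -1+1=0, -1+6=5
a = 4: 4+-4=0, 4+-2=2, 4+1=5, 4+6=10
a = 8: 8+-4=4, 8+-2=6, 8+1=9, 8+6=14
a = 11: 11+-4=7, 11+-2=9, 11+1=12, 11+6=17
Collecting distinct sums: A + B = {-10, -8, -5, -3, 0, 2, 4, 5, 6, 7, 9, 10, 12, 14, 17}
|A + B| = 15

A + B = {-10, -8, -5, -3, 0, 2, 4, 5, 6, 7, 9, 10, 12, 14, 17}


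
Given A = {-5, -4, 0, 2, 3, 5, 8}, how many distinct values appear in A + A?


A + A = {a + a' : a, a' ∈ A}; |A| = 7.
General bounds: 2|A| - 1 ≤ |A + A| ≤ |A|(|A|+1)/2, i.e. 13 ≤ |A + A| ≤ 28.
Lower bound 2|A|-1 is attained iff A is an arithmetic progression.
Enumerate sums a + a' for a ≤ a' (symmetric, so this suffices):
a = -5: -5+-5=-10, -5+-4=-9, -5+0=-5, -5+2=-3, -5+3=-2, -5+5=0, -5+8=3
a = -4: -4+-4=-8, -4+0=-4, -4+2=-2, -4+3=-1, -4+5=1, -4+8=4
a = 0: 0+0=0, 0+2=2, 0+3=3, 0+5=5, 0+8=8
a = 2: 2+2=4, 2+3=5, 2+5=7, 2+8=10
a = 3: 3+3=6, 3+5=8, 3+8=11
a = 5: 5+5=10, 5+8=13
a = 8: 8+8=16
Distinct sums: {-10, -9, -8, -5, -4, -3, -2, -1, 0, 1, 2, 3, 4, 5, 6, 7, 8, 10, 11, 13, 16}
|A + A| = 21

|A + A| = 21


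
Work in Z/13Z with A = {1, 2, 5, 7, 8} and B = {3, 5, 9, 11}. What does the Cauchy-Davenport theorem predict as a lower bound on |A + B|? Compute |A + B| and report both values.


Cauchy-Davenport: |A + B| ≥ min(p, |A| + |B| - 1) for A, B nonempty in Z/pZ.
|A| = 5, |B| = 4, p = 13.
CD lower bound = min(13, 5 + 4 - 1) = min(13, 8) = 8.
Compute A + B mod 13 directly:
a = 1: 1+3=4, 1+5=6, 1+9=10, 1+11=12
a = 2: 2+3=5, 2+5=7, 2+9=11, 2+11=0
a = 5: 5+3=8, 5+5=10, 5+9=1, 5+11=3
a = 7: 7+3=10, 7+5=12, 7+9=3, 7+11=5
a = 8: 8+3=11, 8+5=0, 8+9=4, 8+11=6
A + B = {0, 1, 3, 4, 5, 6, 7, 8, 10, 11, 12}, so |A + B| = 11.
Verify: 11 ≥ 8? Yes ✓.

CD lower bound = 8, actual |A + B| = 11.


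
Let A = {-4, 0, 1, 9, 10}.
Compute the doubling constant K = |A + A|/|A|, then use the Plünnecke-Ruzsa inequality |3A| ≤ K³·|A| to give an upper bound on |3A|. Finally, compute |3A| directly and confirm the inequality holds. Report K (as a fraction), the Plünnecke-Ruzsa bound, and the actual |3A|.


|A| = 5.
Step 1: Compute A + A by enumerating all 25 pairs.
A + A = {-8, -4, -3, 0, 1, 2, 5, 6, 9, 10, 11, 18, 19, 20}, so |A + A| = 14.
Step 2: Doubling constant K = |A + A|/|A| = 14/5 = 14/5 ≈ 2.8000.
Step 3: Plünnecke-Ruzsa gives |3A| ≤ K³·|A| = (2.8000)³ · 5 ≈ 109.7600.
Step 4: Compute 3A = A + A + A directly by enumerating all triples (a,b,c) ∈ A³; |3A| = 28.
Step 5: Check 28 ≤ 109.7600? Yes ✓.

K = 14/5, Plünnecke-Ruzsa bound K³|A| ≈ 109.7600, |3A| = 28, inequality holds.


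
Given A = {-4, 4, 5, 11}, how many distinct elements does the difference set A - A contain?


A - A = {a - a' : a, a' ∈ A}; |A| = 4.
Bounds: 2|A|-1 ≤ |A - A| ≤ |A|² - |A| + 1, i.e. 7 ≤ |A - A| ≤ 13.
Note: 0 ∈ A - A always (from a - a). The set is symmetric: if d ∈ A - A then -d ∈ A - A.
Enumerate nonzero differences d = a - a' with a > a' (then include -d):
Positive differences: {1, 6, 7, 8, 9, 15}
Full difference set: {0} ∪ (positive diffs) ∪ (negative diffs).
|A - A| = 1 + 2·6 = 13 (matches direct enumeration: 13).

|A - A| = 13


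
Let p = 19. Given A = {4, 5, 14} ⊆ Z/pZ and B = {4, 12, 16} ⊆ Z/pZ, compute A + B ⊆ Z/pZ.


Work in Z/19Z: reduce every sum a + b modulo 19.
Enumerate all 9 pairs:
a = 4: 4+4=8, 4+12=16, 4+16=1
a = 5: 5+4=9, 5+12=17, 5+16=2
a = 14: 14+4=18, 14+12=7, 14+16=11
Distinct residues collected: {1, 2, 7, 8, 9, 11, 16, 17, 18}
|A + B| = 9 (out of 19 total residues).

A + B = {1, 2, 7, 8, 9, 11, 16, 17, 18}


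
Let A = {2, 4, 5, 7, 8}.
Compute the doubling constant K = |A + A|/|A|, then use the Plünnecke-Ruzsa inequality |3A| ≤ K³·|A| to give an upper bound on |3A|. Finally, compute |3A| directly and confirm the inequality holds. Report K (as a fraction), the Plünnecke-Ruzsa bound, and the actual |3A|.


|A| = 5.
Step 1: Compute A + A by enumerating all 25 pairs.
A + A = {4, 6, 7, 8, 9, 10, 11, 12, 13, 14, 15, 16}, so |A + A| = 12.
Step 2: Doubling constant K = |A + A|/|A| = 12/5 = 12/5 ≈ 2.4000.
Step 3: Plünnecke-Ruzsa gives |3A| ≤ K³·|A| = (2.4000)³ · 5 ≈ 69.1200.
Step 4: Compute 3A = A + A + A directly by enumerating all triples (a,b,c) ∈ A³; |3A| = 18.
Step 5: Check 18 ≤ 69.1200? Yes ✓.

K = 12/5, Plünnecke-Ruzsa bound K³|A| ≈ 69.1200, |3A| = 18, inequality holds.


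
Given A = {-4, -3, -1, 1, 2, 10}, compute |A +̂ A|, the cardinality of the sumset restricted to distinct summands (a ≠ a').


Restricted sumset: A +̂ A = {a + a' : a ∈ A, a' ∈ A, a ≠ a'}.
Equivalently, take A + A and drop any sum 2a that is achievable ONLY as a + a for a ∈ A (i.e. sums representable only with equal summands).
Enumerate pairs (a, a') with a < a' (symmetric, so each unordered pair gives one sum; this covers all a ≠ a'):
  -4 + -3 = -7
  -4 + -1 = -5
  -4 + 1 = -3
  -4 + 2 = -2
  -4 + 10 = 6
  -3 + -1 = -4
  -3 + 1 = -2
  -3 + 2 = -1
  -3 + 10 = 7
  -1 + 1 = 0
  -1 + 2 = 1
  -1 + 10 = 9
  1 + 2 = 3
  1 + 10 = 11
  2 + 10 = 12
Collected distinct sums: {-7, -5, -4, -3, -2, -1, 0, 1, 3, 6, 7, 9, 11, 12}
|A +̂ A| = 14
(Reference bound: |A +̂ A| ≥ 2|A| - 3 for |A| ≥ 2, with |A| = 6 giving ≥ 9.)

|A +̂ A| = 14


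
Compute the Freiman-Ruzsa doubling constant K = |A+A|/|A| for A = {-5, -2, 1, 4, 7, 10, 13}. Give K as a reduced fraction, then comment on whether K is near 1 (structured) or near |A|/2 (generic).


|A| = 7.
Compute A + A by enumerating all 49 pairs.
A + A = {-10, -7, -4, -1, 2, 5, 8, 11, 14, 17, 20, 23, 26}, so |A + A| = 13.
K = |A + A| / |A| = 13/7 (already in lowest terms) ≈ 1.8571.
Reference: AP of size 7 gives K = 13/7 ≈ 1.8571; a fully generic set of size 7 gives K ≈ 4.0000.

|A| = 7, |A + A| = 13, K = 13/7.


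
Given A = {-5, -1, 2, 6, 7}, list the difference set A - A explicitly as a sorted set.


A - A = {a - a' : a, a' ∈ A}.
Compute a - a' for each ordered pair (a, a'):
a = -5: -5--5=0, -5--1=-4, -5-2=-7, -5-6=-11, -5-7=-12
a = -1: -1--5=4, -1--1=0, -1-2=-3, -1-6=-7, -1-7=-8
a = 2: 2--5=7, 2--1=3, 2-2=0, 2-6=-4, 2-7=-5
a = 6: 6--5=11, 6--1=7, 6-2=4, 6-6=0, 6-7=-1
a = 7: 7--5=12, 7--1=8, 7-2=5, 7-6=1, 7-7=0
Collecting distinct values (and noting 0 appears from a-a):
A - A = {-12, -11, -8, -7, -5, -4, -3, -1, 0, 1, 3, 4, 5, 7, 8, 11, 12}
|A - A| = 17

A - A = {-12, -11, -8, -7, -5, -4, -3, -1, 0, 1, 3, 4, 5, 7, 8, 11, 12}


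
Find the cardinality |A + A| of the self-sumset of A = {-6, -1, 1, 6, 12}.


A + A = {a + a' : a, a' ∈ A}; |A| = 5.
General bounds: 2|A| - 1 ≤ |A + A| ≤ |A|(|A|+1)/2, i.e. 9 ≤ |A + A| ≤ 15.
Lower bound 2|A|-1 is attained iff A is an arithmetic progression.
Enumerate sums a + a' for a ≤ a' (symmetric, so this suffices):
a = -6: -6+-6=-12, -6+-1=-7, -6+1=-5, -6+6=0, -6+12=6
a = -1: -1+-1=-2, -1+1=0, -1+6=5, -1+12=11
a = 1: 1+1=2, 1+6=7, 1+12=13
a = 6: 6+6=12, 6+12=18
a = 12: 12+12=24
Distinct sums: {-12, -7, -5, -2, 0, 2, 5, 6, 7, 11, 12, 13, 18, 24}
|A + A| = 14

|A + A| = 14


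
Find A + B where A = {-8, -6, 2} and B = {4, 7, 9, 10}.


A + B = {a + b : a ∈ A, b ∈ B}.
Enumerate all |A|·|B| = 3·4 = 12 pairs (a, b) and collect distinct sums.
a = -8: -8+4=-4, -8+7=-1, -8+9=1, -8+10=2
a = -6: -6+4=-2, -6+7=1, -6+9=3, -6+10=4
a = 2: 2+4=6, 2+7=9, 2+9=11, 2+10=12
Collecting distinct sums: A + B = {-4, -2, -1, 1, 2, 3, 4, 6, 9, 11, 12}
|A + B| = 11

A + B = {-4, -2, -1, 1, 2, 3, 4, 6, 9, 11, 12}


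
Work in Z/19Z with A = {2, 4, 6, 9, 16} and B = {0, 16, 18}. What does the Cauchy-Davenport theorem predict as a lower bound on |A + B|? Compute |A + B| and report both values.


Cauchy-Davenport: |A + B| ≥ min(p, |A| + |B| - 1) for A, B nonempty in Z/pZ.
|A| = 5, |B| = 3, p = 19.
CD lower bound = min(19, 5 + 3 - 1) = min(19, 7) = 7.
Compute A + B mod 19 directly:
a = 2: 2+0=2, 2+16=18, 2+18=1
a = 4: 4+0=4, 4+16=1, 4+18=3
a = 6: 6+0=6, 6+16=3, 6+18=5
a = 9: 9+0=9, 9+16=6, 9+18=8
a = 16: 16+0=16, 16+16=13, 16+18=15
A + B = {1, 2, 3, 4, 5, 6, 8, 9, 13, 15, 16, 18}, so |A + B| = 12.
Verify: 12 ≥ 7? Yes ✓.

CD lower bound = 7, actual |A + B| = 12.


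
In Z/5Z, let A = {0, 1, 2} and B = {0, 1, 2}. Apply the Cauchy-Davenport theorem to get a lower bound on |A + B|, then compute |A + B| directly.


Cauchy-Davenport: |A + B| ≥ min(p, |A| + |B| - 1) for A, B nonempty in Z/pZ.
|A| = 3, |B| = 3, p = 5.
CD lower bound = min(5, 3 + 3 - 1) = min(5, 5) = 5.
Compute A + B mod 5 directly:
a = 0: 0+0=0, 0+1=1, 0+2=2
a = 1: 1+0=1, 1+1=2, 1+2=3
a = 2: 2+0=2, 2+1=3, 2+2=4
A + B = {0, 1, 2, 3, 4}, so |A + B| = 5.
Verify: 5 ≥ 5? Yes ✓.

CD lower bound = 5, actual |A + B| = 5.


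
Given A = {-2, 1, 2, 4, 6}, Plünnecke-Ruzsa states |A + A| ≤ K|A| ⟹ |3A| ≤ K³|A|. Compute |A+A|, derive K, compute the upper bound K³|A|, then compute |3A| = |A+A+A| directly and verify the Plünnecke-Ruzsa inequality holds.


|A| = 5.
Step 1: Compute A + A by enumerating all 25 pairs.
A + A = {-4, -1, 0, 2, 3, 4, 5, 6, 7, 8, 10, 12}, so |A + A| = 12.
Step 2: Doubling constant K = |A + A|/|A| = 12/5 = 12/5 ≈ 2.4000.
Step 3: Plünnecke-Ruzsa gives |3A| ≤ K³·|A| = (2.4000)³ · 5 ≈ 69.1200.
Step 4: Compute 3A = A + A + A directly by enumerating all triples (a,b,c) ∈ A³; |3A| = 20.
Step 5: Check 20 ≤ 69.1200? Yes ✓.

K = 12/5, Plünnecke-Ruzsa bound K³|A| ≈ 69.1200, |3A| = 20, inequality holds.


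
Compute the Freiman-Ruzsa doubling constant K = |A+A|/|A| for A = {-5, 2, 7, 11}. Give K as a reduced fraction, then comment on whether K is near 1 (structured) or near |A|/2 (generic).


|A| = 4.
Compute A + A by enumerating all 16 pairs.
A + A = {-10, -3, 2, 4, 6, 9, 13, 14, 18, 22}, so |A + A| = 10.
K = |A + A| / |A| = 10/4 = 5/2 ≈ 2.5000.
Reference: AP of size 4 gives K = 7/4 ≈ 1.7500; a fully generic set of size 4 gives K ≈ 2.5000.

|A| = 4, |A + A| = 10, K = 10/4 = 5/2.


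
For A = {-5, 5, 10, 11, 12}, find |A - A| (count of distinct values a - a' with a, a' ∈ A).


A - A = {a - a' : a, a' ∈ A}; |A| = 5.
Bounds: 2|A|-1 ≤ |A - A| ≤ |A|² - |A| + 1, i.e. 9 ≤ |A - A| ≤ 21.
Note: 0 ∈ A - A always (from a - a). The set is symmetric: if d ∈ A - A then -d ∈ A - A.
Enumerate nonzero differences d = a - a' with a > a' (then include -d):
Positive differences: {1, 2, 5, 6, 7, 10, 15, 16, 17}
Full difference set: {0} ∪ (positive diffs) ∪ (negative diffs).
|A - A| = 1 + 2·9 = 19 (matches direct enumeration: 19).

|A - A| = 19


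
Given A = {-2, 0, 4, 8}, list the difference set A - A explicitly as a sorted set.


A - A = {a - a' : a, a' ∈ A}.
Compute a - a' for each ordered pair (a, a'):
a = -2: -2--2=0, -2-0=-2, -2-4=-6, -2-8=-10
a = 0: 0--2=2, 0-0=0, 0-4=-4, 0-8=-8
a = 4: 4--2=6, 4-0=4, 4-4=0, 4-8=-4
a = 8: 8--2=10, 8-0=8, 8-4=4, 8-8=0
Collecting distinct values (and noting 0 appears from a-a):
A - A = {-10, -8, -6, -4, -2, 0, 2, 4, 6, 8, 10}
|A - A| = 11

A - A = {-10, -8, -6, -4, -2, 0, 2, 4, 6, 8, 10}


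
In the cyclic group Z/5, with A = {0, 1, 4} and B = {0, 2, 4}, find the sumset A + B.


Work in Z/5Z: reduce every sum a + b modulo 5.
Enumerate all 9 pairs:
a = 0: 0+0=0, 0+2=2, 0+4=4
a = 1: 1+0=1, 1+2=3, 1+4=0
a = 4: 4+0=4, 4+2=1, 4+4=3
Distinct residues collected: {0, 1, 2, 3, 4}
|A + B| = 5 (out of 5 total residues).

A + B = {0, 1, 2, 3, 4}


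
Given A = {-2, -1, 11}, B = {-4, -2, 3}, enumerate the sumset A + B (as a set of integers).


A + B = {a + b : a ∈ A, b ∈ B}.
Enumerate all |A|·|B| = 3·3 = 9 pairs (a, b) and collect distinct sums.
a = -2: -2+-4=-6, -2+-2=-4, -2+3=1
a = -1: -1+-4=-5, -1+-2=-3, -1+3=2
a = 11: 11+-4=7, 11+-2=9, 11+3=14
Collecting distinct sums: A + B = {-6, -5, -4, -3, 1, 2, 7, 9, 14}
|A + B| = 9

A + B = {-6, -5, -4, -3, 1, 2, 7, 9, 14}


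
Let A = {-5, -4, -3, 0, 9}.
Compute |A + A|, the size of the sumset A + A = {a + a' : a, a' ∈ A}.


A + A = {a + a' : a, a' ∈ A}; |A| = 5.
General bounds: 2|A| - 1 ≤ |A + A| ≤ |A|(|A|+1)/2, i.e. 9 ≤ |A + A| ≤ 15.
Lower bound 2|A|-1 is attained iff A is an arithmetic progression.
Enumerate sums a + a' for a ≤ a' (symmetric, so this suffices):
a = -5: -5+-5=-10, -5+-4=-9, -5+-3=-8, -5+0=-5, -5+9=4
a = -4: -4+-4=-8, -4+-3=-7, -4+0=-4, -4+9=5
a = -3: -3+-3=-6, -3+0=-3, -3+9=6
a = 0: 0+0=0, 0+9=9
a = 9: 9+9=18
Distinct sums: {-10, -9, -8, -7, -6, -5, -4, -3, 0, 4, 5, 6, 9, 18}
|A + A| = 14

|A + A| = 14


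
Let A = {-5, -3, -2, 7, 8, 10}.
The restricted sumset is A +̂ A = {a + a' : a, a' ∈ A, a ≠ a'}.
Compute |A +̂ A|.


Restricted sumset: A +̂ A = {a + a' : a ∈ A, a' ∈ A, a ≠ a'}.
Equivalently, take A + A and drop any sum 2a that is achievable ONLY as a + a for a ∈ A (i.e. sums representable only with equal summands).
Enumerate pairs (a, a') with a < a' (symmetric, so each unordered pair gives one sum; this covers all a ≠ a'):
  -5 + -3 = -8
  -5 + -2 = -7
  -5 + 7 = 2
  -5 + 8 = 3
  -5 + 10 = 5
  -3 + -2 = -5
  -3 + 7 = 4
  -3 + 8 = 5
  -3 + 10 = 7
  -2 + 7 = 5
  -2 + 8 = 6
  -2 + 10 = 8
  7 + 8 = 15
  7 + 10 = 17
  8 + 10 = 18
Collected distinct sums: {-8, -7, -5, 2, 3, 4, 5, 6, 7, 8, 15, 17, 18}
|A +̂ A| = 13
(Reference bound: |A +̂ A| ≥ 2|A| - 3 for |A| ≥ 2, with |A| = 6 giving ≥ 9.)

|A +̂ A| = 13


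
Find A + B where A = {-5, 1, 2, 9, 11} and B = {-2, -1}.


A + B = {a + b : a ∈ A, b ∈ B}.
Enumerate all |A|·|B| = 5·2 = 10 pairs (a, b) and collect distinct sums.
a = -5: -5+-2=-7, -5+-1=-6
a = 1: 1+-2=-1, 1+-1=0
a = 2: 2+-2=0, 2+-1=1
a = 9: 9+-2=7, 9+-1=8
a = 11: 11+-2=9, 11+-1=10
Collecting distinct sums: A + B = {-7, -6, -1, 0, 1, 7, 8, 9, 10}
|A + B| = 9

A + B = {-7, -6, -1, 0, 1, 7, 8, 9, 10}


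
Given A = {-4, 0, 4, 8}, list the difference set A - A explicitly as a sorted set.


A - A = {a - a' : a, a' ∈ A}.
Compute a - a' for each ordered pair (a, a'):
a = -4: -4--4=0, -4-0=-4, -4-4=-8, -4-8=-12
a = 0: 0--4=4, 0-0=0, 0-4=-4, 0-8=-8
a = 4: 4--4=8, 4-0=4, 4-4=0, 4-8=-4
a = 8: 8--4=12, 8-0=8, 8-4=4, 8-8=0
Collecting distinct values (and noting 0 appears from a-a):
A - A = {-12, -8, -4, 0, 4, 8, 12}
|A - A| = 7

A - A = {-12, -8, -4, 0, 4, 8, 12}


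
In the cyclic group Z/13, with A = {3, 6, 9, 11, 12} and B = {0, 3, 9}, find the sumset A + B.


Work in Z/13Z: reduce every sum a + b modulo 13.
Enumerate all 15 pairs:
a = 3: 3+0=3, 3+3=6, 3+9=12
a = 6: 6+0=6, 6+3=9, 6+9=2
a = 9: 9+0=9, 9+3=12, 9+9=5
a = 11: 11+0=11, 11+3=1, 11+9=7
a = 12: 12+0=12, 12+3=2, 12+9=8
Distinct residues collected: {1, 2, 3, 5, 6, 7, 8, 9, 11, 12}
|A + B| = 10 (out of 13 total residues).

A + B = {1, 2, 3, 5, 6, 7, 8, 9, 11, 12}


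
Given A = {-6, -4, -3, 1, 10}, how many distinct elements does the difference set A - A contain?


A - A = {a - a' : a, a' ∈ A}; |A| = 5.
Bounds: 2|A|-1 ≤ |A - A| ≤ |A|² - |A| + 1, i.e. 9 ≤ |A - A| ≤ 21.
Note: 0 ∈ A - A always (from a - a). The set is symmetric: if d ∈ A - A then -d ∈ A - A.
Enumerate nonzero differences d = a - a' with a > a' (then include -d):
Positive differences: {1, 2, 3, 4, 5, 7, 9, 13, 14, 16}
Full difference set: {0} ∪ (positive diffs) ∪ (negative diffs).
|A - A| = 1 + 2·10 = 21 (matches direct enumeration: 21).

|A - A| = 21


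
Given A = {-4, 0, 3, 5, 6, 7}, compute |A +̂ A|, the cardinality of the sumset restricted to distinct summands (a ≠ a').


Restricted sumset: A +̂ A = {a + a' : a ∈ A, a' ∈ A, a ≠ a'}.
Equivalently, take A + A and drop any sum 2a that is achievable ONLY as a + a for a ∈ A (i.e. sums representable only with equal summands).
Enumerate pairs (a, a') with a < a' (symmetric, so each unordered pair gives one sum; this covers all a ≠ a'):
  -4 + 0 = -4
  -4 + 3 = -1
  -4 + 5 = 1
  -4 + 6 = 2
  -4 + 7 = 3
  0 + 3 = 3
  0 + 5 = 5
  0 + 6 = 6
  0 + 7 = 7
  3 + 5 = 8
  3 + 6 = 9
  3 + 7 = 10
  5 + 6 = 11
  5 + 7 = 12
  6 + 7 = 13
Collected distinct sums: {-4, -1, 1, 2, 3, 5, 6, 7, 8, 9, 10, 11, 12, 13}
|A +̂ A| = 14
(Reference bound: |A +̂ A| ≥ 2|A| - 3 for |A| ≥ 2, with |A| = 6 giving ≥ 9.)

|A +̂ A| = 14


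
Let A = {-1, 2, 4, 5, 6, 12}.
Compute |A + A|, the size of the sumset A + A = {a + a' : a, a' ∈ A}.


A + A = {a + a' : a, a' ∈ A}; |A| = 6.
General bounds: 2|A| - 1 ≤ |A + A| ≤ |A|(|A|+1)/2, i.e. 11 ≤ |A + A| ≤ 21.
Lower bound 2|A|-1 is attained iff A is an arithmetic progression.
Enumerate sums a + a' for a ≤ a' (symmetric, so this suffices):
a = -1: -1+-1=-2, -1+2=1, -1+4=3, -1+5=4, -1+6=5, -1+12=11
a = 2: 2+2=4, 2+4=6, 2+5=7, 2+6=8, 2+12=14
a = 4: 4+4=8, 4+5=9, 4+6=10, 4+12=16
a = 5: 5+5=10, 5+6=11, 5+12=17
a = 6: 6+6=12, 6+12=18
a = 12: 12+12=24
Distinct sums: {-2, 1, 3, 4, 5, 6, 7, 8, 9, 10, 11, 12, 14, 16, 17, 18, 24}
|A + A| = 17

|A + A| = 17


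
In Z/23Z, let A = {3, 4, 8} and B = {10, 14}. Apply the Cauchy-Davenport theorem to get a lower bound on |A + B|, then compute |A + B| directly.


Cauchy-Davenport: |A + B| ≥ min(p, |A| + |B| - 1) for A, B nonempty in Z/pZ.
|A| = 3, |B| = 2, p = 23.
CD lower bound = min(23, 3 + 2 - 1) = min(23, 4) = 4.
Compute A + B mod 23 directly:
a = 3: 3+10=13, 3+14=17
a = 4: 4+10=14, 4+14=18
a = 8: 8+10=18, 8+14=22
A + B = {13, 14, 17, 18, 22}, so |A + B| = 5.
Verify: 5 ≥ 4? Yes ✓.

CD lower bound = 4, actual |A + B| = 5.


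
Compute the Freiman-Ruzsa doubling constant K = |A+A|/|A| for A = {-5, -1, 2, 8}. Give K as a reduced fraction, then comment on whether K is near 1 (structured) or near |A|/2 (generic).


|A| = 4.
Compute A + A by enumerating all 16 pairs.
A + A = {-10, -6, -3, -2, 1, 3, 4, 7, 10, 16}, so |A + A| = 10.
K = |A + A| / |A| = 10/4 = 5/2 ≈ 2.5000.
Reference: AP of size 4 gives K = 7/4 ≈ 1.7500; a fully generic set of size 4 gives K ≈ 2.5000.

|A| = 4, |A + A| = 10, K = 10/4 = 5/2.


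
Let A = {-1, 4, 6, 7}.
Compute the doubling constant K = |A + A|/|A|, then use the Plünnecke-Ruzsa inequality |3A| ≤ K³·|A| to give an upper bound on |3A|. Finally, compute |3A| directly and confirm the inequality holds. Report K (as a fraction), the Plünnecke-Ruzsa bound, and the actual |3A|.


|A| = 4.
Step 1: Compute A + A by enumerating all 16 pairs.
A + A = {-2, 3, 5, 6, 8, 10, 11, 12, 13, 14}, so |A + A| = 10.
Step 2: Doubling constant K = |A + A|/|A| = 10/4 = 10/4 ≈ 2.5000.
Step 3: Plünnecke-Ruzsa gives |3A| ≤ K³·|A| = (2.5000)³ · 4 ≈ 62.5000.
Step 4: Compute 3A = A + A + A directly by enumerating all triples (a,b,c) ∈ A³; |3A| = 18.
Step 5: Check 18 ≤ 62.5000? Yes ✓.

K = 10/4, Plünnecke-Ruzsa bound K³|A| ≈ 62.5000, |3A| = 18, inequality holds.


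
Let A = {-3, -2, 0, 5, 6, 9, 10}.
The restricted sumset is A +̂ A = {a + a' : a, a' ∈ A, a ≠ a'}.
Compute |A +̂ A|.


Restricted sumset: A +̂ A = {a + a' : a ∈ A, a' ∈ A, a ≠ a'}.
Equivalently, take A + A and drop any sum 2a that is achievable ONLY as a + a for a ∈ A (i.e. sums representable only with equal summands).
Enumerate pairs (a, a') with a < a' (symmetric, so each unordered pair gives one sum; this covers all a ≠ a'):
  -3 + -2 = -5
  -3 + 0 = -3
  -3 + 5 = 2
  -3 + 6 = 3
  -3 + 9 = 6
  -3 + 10 = 7
  -2 + 0 = -2
  -2 + 5 = 3
  -2 + 6 = 4
  -2 + 9 = 7
  -2 + 10 = 8
  0 + 5 = 5
  0 + 6 = 6
  0 + 9 = 9
  0 + 10 = 10
  5 + 6 = 11
  5 + 9 = 14
  5 + 10 = 15
  6 + 9 = 15
  6 + 10 = 16
  9 + 10 = 19
Collected distinct sums: {-5, -3, -2, 2, 3, 4, 5, 6, 7, 8, 9, 10, 11, 14, 15, 16, 19}
|A +̂ A| = 17
(Reference bound: |A +̂ A| ≥ 2|A| - 3 for |A| ≥ 2, with |A| = 7 giving ≥ 11.)

|A +̂ A| = 17


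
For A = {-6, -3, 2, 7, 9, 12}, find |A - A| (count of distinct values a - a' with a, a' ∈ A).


A - A = {a - a' : a, a' ∈ A}; |A| = 6.
Bounds: 2|A|-1 ≤ |A - A| ≤ |A|² - |A| + 1, i.e. 11 ≤ |A - A| ≤ 31.
Note: 0 ∈ A - A always (from a - a). The set is symmetric: if d ∈ A - A then -d ∈ A - A.
Enumerate nonzero differences d = a - a' with a > a' (then include -d):
Positive differences: {2, 3, 5, 7, 8, 10, 12, 13, 15, 18}
Full difference set: {0} ∪ (positive diffs) ∪ (negative diffs).
|A - A| = 1 + 2·10 = 21 (matches direct enumeration: 21).

|A - A| = 21


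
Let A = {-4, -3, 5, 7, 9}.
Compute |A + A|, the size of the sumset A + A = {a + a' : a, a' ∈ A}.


A + A = {a + a' : a, a' ∈ A}; |A| = 5.
General bounds: 2|A| - 1 ≤ |A + A| ≤ |A|(|A|+1)/2, i.e. 9 ≤ |A + A| ≤ 15.
Lower bound 2|A|-1 is attained iff A is an arithmetic progression.
Enumerate sums a + a' for a ≤ a' (symmetric, so this suffices):
a = -4: -4+-4=-8, -4+-3=-7, -4+5=1, -4+7=3, -4+9=5
a = -3: -3+-3=-6, -3+5=2, -3+7=4, -3+9=6
a = 5: 5+5=10, 5+7=12, 5+9=14
a = 7: 7+7=14, 7+9=16
a = 9: 9+9=18
Distinct sums: {-8, -7, -6, 1, 2, 3, 4, 5, 6, 10, 12, 14, 16, 18}
|A + A| = 14

|A + A| = 14


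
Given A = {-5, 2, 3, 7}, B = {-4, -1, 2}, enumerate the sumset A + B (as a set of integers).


A + B = {a + b : a ∈ A, b ∈ B}.
Enumerate all |A|·|B| = 4·3 = 12 pairs (a, b) and collect distinct sums.
a = -5: -5+-4=-9, -5+-1=-6, -5+2=-3
a = 2: 2+-4=-2, 2+-1=1, 2+2=4
a = 3: 3+-4=-1, 3+-1=2, 3+2=5
a = 7: 7+-4=3, 7+-1=6, 7+2=9
Collecting distinct sums: A + B = {-9, -6, -3, -2, -1, 1, 2, 3, 4, 5, 6, 9}
|A + B| = 12

A + B = {-9, -6, -3, -2, -1, 1, 2, 3, 4, 5, 6, 9}


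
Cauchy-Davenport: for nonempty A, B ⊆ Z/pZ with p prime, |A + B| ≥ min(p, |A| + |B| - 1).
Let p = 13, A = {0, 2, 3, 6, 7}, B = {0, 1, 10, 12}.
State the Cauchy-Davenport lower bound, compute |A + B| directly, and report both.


Cauchy-Davenport: |A + B| ≥ min(p, |A| + |B| - 1) for A, B nonempty in Z/pZ.
|A| = 5, |B| = 4, p = 13.
CD lower bound = min(13, 5 + 4 - 1) = min(13, 8) = 8.
Compute A + B mod 13 directly:
a = 0: 0+0=0, 0+1=1, 0+10=10, 0+12=12
a = 2: 2+0=2, 2+1=3, 2+10=12, 2+12=1
a = 3: 3+0=3, 3+1=4, 3+10=0, 3+12=2
a = 6: 6+0=6, 6+1=7, 6+10=3, 6+12=5
a = 7: 7+0=7, 7+1=8, 7+10=4, 7+12=6
A + B = {0, 1, 2, 3, 4, 5, 6, 7, 8, 10, 12}, so |A + B| = 11.
Verify: 11 ≥ 8? Yes ✓.

CD lower bound = 8, actual |A + B| = 11.


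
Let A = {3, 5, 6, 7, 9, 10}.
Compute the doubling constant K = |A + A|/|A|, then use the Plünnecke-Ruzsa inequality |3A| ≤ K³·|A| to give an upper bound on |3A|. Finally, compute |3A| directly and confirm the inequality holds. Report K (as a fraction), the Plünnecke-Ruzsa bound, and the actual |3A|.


|A| = 6.
Step 1: Compute A + A by enumerating all 36 pairs.
A + A = {6, 8, 9, 10, 11, 12, 13, 14, 15, 16, 17, 18, 19, 20}, so |A + A| = 14.
Step 2: Doubling constant K = |A + A|/|A| = 14/6 = 14/6 ≈ 2.3333.
Step 3: Plünnecke-Ruzsa gives |3A| ≤ K³·|A| = (2.3333)³ · 6 ≈ 76.2222.
Step 4: Compute 3A = A + A + A directly by enumerating all triples (a,b,c) ∈ A³; |3A| = 21.
Step 5: Check 21 ≤ 76.2222? Yes ✓.

K = 14/6, Plünnecke-Ruzsa bound K³|A| ≈ 76.2222, |3A| = 21, inequality holds.


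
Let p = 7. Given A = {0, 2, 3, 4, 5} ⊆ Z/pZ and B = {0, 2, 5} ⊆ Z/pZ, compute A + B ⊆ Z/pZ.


Work in Z/7Z: reduce every sum a + b modulo 7.
Enumerate all 15 pairs:
a = 0: 0+0=0, 0+2=2, 0+5=5
a = 2: 2+0=2, 2+2=4, 2+5=0
a = 3: 3+0=3, 3+2=5, 3+5=1
a = 4: 4+0=4, 4+2=6, 4+5=2
a = 5: 5+0=5, 5+2=0, 5+5=3
Distinct residues collected: {0, 1, 2, 3, 4, 5, 6}
|A + B| = 7 (out of 7 total residues).

A + B = {0, 1, 2, 3, 4, 5, 6}


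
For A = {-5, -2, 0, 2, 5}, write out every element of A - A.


A - A = {a - a' : a, a' ∈ A}.
Compute a - a' for each ordered pair (a, a'):
a = -5: -5--5=0, -5--2=-3, -5-0=-5, -5-2=-7, -5-5=-10
a = -2: -2--5=3, -2--2=0, -2-0=-2, -2-2=-4, -2-5=-7
a = 0: 0--5=5, 0--2=2, 0-0=0, 0-2=-2, 0-5=-5
a = 2: 2--5=7, 2--2=4, 2-0=2, 2-2=0, 2-5=-3
a = 5: 5--5=10, 5--2=7, 5-0=5, 5-2=3, 5-5=0
Collecting distinct values (and noting 0 appears from a-a):
A - A = {-10, -7, -5, -4, -3, -2, 0, 2, 3, 4, 5, 7, 10}
|A - A| = 13

A - A = {-10, -7, -5, -4, -3, -2, 0, 2, 3, 4, 5, 7, 10}


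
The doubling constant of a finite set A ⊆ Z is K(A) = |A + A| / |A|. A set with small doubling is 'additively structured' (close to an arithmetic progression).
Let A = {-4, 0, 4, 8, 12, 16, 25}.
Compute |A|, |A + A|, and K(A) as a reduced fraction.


|A| = 7.
Compute A + A by enumerating all 49 pairs.
A + A = {-8, -4, 0, 4, 8, 12, 16, 20, 21, 24, 25, 28, 29, 32, 33, 37, 41, 50}, so |A + A| = 18.
K = |A + A| / |A| = 18/7 (already in lowest terms) ≈ 2.5714.
Reference: AP of size 7 gives K = 13/7 ≈ 1.8571; a fully generic set of size 7 gives K ≈ 4.0000.

|A| = 7, |A + A| = 18, K = 18/7.


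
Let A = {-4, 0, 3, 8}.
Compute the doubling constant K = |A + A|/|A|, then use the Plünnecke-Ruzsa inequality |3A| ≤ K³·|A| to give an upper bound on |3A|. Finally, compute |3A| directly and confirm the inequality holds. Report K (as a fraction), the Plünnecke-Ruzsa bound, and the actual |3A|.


|A| = 4.
Step 1: Compute A + A by enumerating all 16 pairs.
A + A = {-8, -4, -1, 0, 3, 4, 6, 8, 11, 16}, so |A + A| = 10.
Step 2: Doubling constant K = |A + A|/|A| = 10/4 = 10/4 ≈ 2.5000.
Step 3: Plünnecke-Ruzsa gives |3A| ≤ K³·|A| = (2.5000)³ · 4 ≈ 62.5000.
Step 4: Compute 3A = A + A + A directly by enumerating all triples (a,b,c) ∈ A³; |3A| = 19.
Step 5: Check 19 ≤ 62.5000? Yes ✓.

K = 10/4, Plünnecke-Ruzsa bound K³|A| ≈ 62.5000, |3A| = 19, inequality holds.


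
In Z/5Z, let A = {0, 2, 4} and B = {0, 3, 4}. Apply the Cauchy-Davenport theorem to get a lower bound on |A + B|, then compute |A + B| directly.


Cauchy-Davenport: |A + B| ≥ min(p, |A| + |B| - 1) for A, B nonempty in Z/pZ.
|A| = 3, |B| = 3, p = 5.
CD lower bound = min(5, 3 + 3 - 1) = min(5, 5) = 5.
Compute A + B mod 5 directly:
a = 0: 0+0=0, 0+3=3, 0+4=4
a = 2: 2+0=2, 2+3=0, 2+4=1
a = 4: 4+0=4, 4+3=2, 4+4=3
A + B = {0, 1, 2, 3, 4}, so |A + B| = 5.
Verify: 5 ≥ 5? Yes ✓.

CD lower bound = 5, actual |A + B| = 5.


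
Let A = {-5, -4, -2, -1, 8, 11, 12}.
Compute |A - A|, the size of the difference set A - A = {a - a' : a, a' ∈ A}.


A - A = {a - a' : a, a' ∈ A}; |A| = 7.
Bounds: 2|A|-1 ≤ |A - A| ≤ |A|² - |A| + 1, i.e. 13 ≤ |A - A| ≤ 43.
Note: 0 ∈ A - A always (from a - a). The set is symmetric: if d ∈ A - A then -d ∈ A - A.
Enumerate nonzero differences d = a - a' with a > a' (then include -d):
Positive differences: {1, 2, 3, 4, 9, 10, 12, 13, 14, 15, 16, 17}
Full difference set: {0} ∪ (positive diffs) ∪ (negative diffs).
|A - A| = 1 + 2·12 = 25 (matches direct enumeration: 25).

|A - A| = 25


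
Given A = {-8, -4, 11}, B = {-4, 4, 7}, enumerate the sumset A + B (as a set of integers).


A + B = {a + b : a ∈ A, b ∈ B}.
Enumerate all |A|·|B| = 3·3 = 9 pairs (a, b) and collect distinct sums.
a = -8: -8+-4=-12, -8+4=-4, -8+7=-1
a = -4: -4+-4=-8, -4+4=0, -4+7=3
a = 11: 11+-4=7, 11+4=15, 11+7=18
Collecting distinct sums: A + B = {-12, -8, -4, -1, 0, 3, 7, 15, 18}
|A + B| = 9

A + B = {-12, -8, -4, -1, 0, 3, 7, 15, 18}


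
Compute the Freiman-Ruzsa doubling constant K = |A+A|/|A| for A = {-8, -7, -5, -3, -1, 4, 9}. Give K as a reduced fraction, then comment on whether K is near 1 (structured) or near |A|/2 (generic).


|A| = 7.
Compute A + A by enumerating all 49 pairs.
A + A = {-16, -15, -14, -13, -12, -11, -10, -9, -8, -6, -4, -3, -2, -1, 1, 2, 3, 4, 6, 8, 13, 18}, so |A + A| = 22.
K = |A + A| / |A| = 22/7 (already in lowest terms) ≈ 3.1429.
Reference: AP of size 7 gives K = 13/7 ≈ 1.8571; a fully generic set of size 7 gives K ≈ 4.0000.

|A| = 7, |A + A| = 22, K = 22/7.


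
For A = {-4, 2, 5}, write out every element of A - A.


A - A = {a - a' : a, a' ∈ A}.
Compute a - a' for each ordered pair (a, a'):
a = -4: -4--4=0, -4-2=-6, -4-5=-9
a = 2: 2--4=6, 2-2=0, 2-5=-3
a = 5: 5--4=9, 5-2=3, 5-5=0
Collecting distinct values (and noting 0 appears from a-a):
A - A = {-9, -6, -3, 0, 3, 6, 9}
|A - A| = 7

A - A = {-9, -6, -3, 0, 3, 6, 9}


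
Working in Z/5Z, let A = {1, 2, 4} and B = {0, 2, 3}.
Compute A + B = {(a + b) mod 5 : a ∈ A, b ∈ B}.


Work in Z/5Z: reduce every sum a + b modulo 5.
Enumerate all 9 pairs:
a = 1: 1+0=1, 1+2=3, 1+3=4
a = 2: 2+0=2, 2+2=4, 2+3=0
a = 4: 4+0=4, 4+2=1, 4+3=2
Distinct residues collected: {0, 1, 2, 3, 4}
|A + B| = 5 (out of 5 total residues).

A + B = {0, 1, 2, 3, 4}


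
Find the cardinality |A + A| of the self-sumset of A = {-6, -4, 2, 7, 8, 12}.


A + A = {a + a' : a, a' ∈ A}; |A| = 6.
General bounds: 2|A| - 1 ≤ |A + A| ≤ |A|(|A|+1)/2, i.e. 11 ≤ |A + A| ≤ 21.
Lower bound 2|A|-1 is attained iff A is an arithmetic progression.
Enumerate sums a + a' for a ≤ a' (symmetric, so this suffices):
a = -6: -6+-6=-12, -6+-4=-10, -6+2=-4, -6+7=1, -6+8=2, -6+12=6
a = -4: -4+-4=-8, -4+2=-2, -4+7=3, -4+8=4, -4+12=8
a = 2: 2+2=4, 2+7=9, 2+8=10, 2+12=14
a = 7: 7+7=14, 7+8=15, 7+12=19
a = 8: 8+8=16, 8+12=20
a = 12: 12+12=24
Distinct sums: {-12, -10, -8, -4, -2, 1, 2, 3, 4, 6, 8, 9, 10, 14, 15, 16, 19, 20, 24}
|A + A| = 19

|A + A| = 19


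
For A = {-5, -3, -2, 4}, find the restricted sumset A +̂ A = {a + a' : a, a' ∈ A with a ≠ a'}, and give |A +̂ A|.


Restricted sumset: A +̂ A = {a + a' : a ∈ A, a' ∈ A, a ≠ a'}.
Equivalently, take A + A and drop any sum 2a that is achievable ONLY as a + a for a ∈ A (i.e. sums representable only with equal summands).
Enumerate pairs (a, a') with a < a' (symmetric, so each unordered pair gives one sum; this covers all a ≠ a'):
  -5 + -3 = -8
  -5 + -2 = -7
  -5 + 4 = -1
  -3 + -2 = -5
  -3 + 4 = 1
  -2 + 4 = 2
Collected distinct sums: {-8, -7, -5, -1, 1, 2}
|A +̂ A| = 6
(Reference bound: |A +̂ A| ≥ 2|A| - 3 for |A| ≥ 2, with |A| = 4 giving ≥ 5.)

|A +̂ A| = 6


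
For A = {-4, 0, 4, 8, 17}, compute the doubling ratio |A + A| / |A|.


|A| = 5.
Compute A + A by enumerating all 25 pairs.
A + A = {-8, -4, 0, 4, 8, 12, 13, 16, 17, 21, 25, 34}, so |A + A| = 12.
K = |A + A| / |A| = 12/5 (already in lowest terms) ≈ 2.4000.
Reference: AP of size 5 gives K = 9/5 ≈ 1.8000; a fully generic set of size 5 gives K ≈ 3.0000.

|A| = 5, |A + A| = 12, K = 12/5.


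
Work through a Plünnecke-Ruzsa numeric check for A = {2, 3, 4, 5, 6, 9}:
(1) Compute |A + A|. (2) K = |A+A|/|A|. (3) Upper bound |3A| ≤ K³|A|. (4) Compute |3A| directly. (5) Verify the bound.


|A| = 6.
Step 1: Compute A + A by enumerating all 36 pairs.
A + A = {4, 5, 6, 7, 8, 9, 10, 11, 12, 13, 14, 15, 18}, so |A + A| = 13.
Step 2: Doubling constant K = |A + A|/|A| = 13/6 = 13/6 ≈ 2.1667.
Step 3: Plünnecke-Ruzsa gives |3A| ≤ K³·|A| = (2.1667)³ · 6 ≈ 61.0278.
Step 4: Compute 3A = A + A + A directly by enumerating all triples (a,b,c) ∈ A³; |3A| = 20.
Step 5: Check 20 ≤ 61.0278? Yes ✓.

K = 13/6, Plünnecke-Ruzsa bound K³|A| ≈ 61.0278, |3A| = 20, inequality holds.


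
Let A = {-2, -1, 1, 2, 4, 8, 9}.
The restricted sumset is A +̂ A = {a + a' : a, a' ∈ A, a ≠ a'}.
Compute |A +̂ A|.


Restricted sumset: A +̂ A = {a + a' : a ∈ A, a' ∈ A, a ≠ a'}.
Equivalently, take A + A and drop any sum 2a that is achievable ONLY as a + a for a ∈ A (i.e. sums representable only with equal summands).
Enumerate pairs (a, a') with a < a' (symmetric, so each unordered pair gives one sum; this covers all a ≠ a'):
  -2 + -1 = -3
  -2 + 1 = -1
  -2 + 2 = 0
  -2 + 4 = 2
  -2 + 8 = 6
  -2 + 9 = 7
  -1 + 1 = 0
  -1 + 2 = 1
  -1 + 4 = 3
  -1 + 8 = 7
  -1 + 9 = 8
  1 + 2 = 3
  1 + 4 = 5
  1 + 8 = 9
  1 + 9 = 10
  2 + 4 = 6
  2 + 8 = 10
  2 + 9 = 11
  4 + 8 = 12
  4 + 9 = 13
  8 + 9 = 17
Collected distinct sums: {-3, -1, 0, 1, 2, 3, 5, 6, 7, 8, 9, 10, 11, 12, 13, 17}
|A +̂ A| = 16
(Reference bound: |A +̂ A| ≥ 2|A| - 3 for |A| ≥ 2, with |A| = 7 giving ≥ 11.)

|A +̂ A| = 16


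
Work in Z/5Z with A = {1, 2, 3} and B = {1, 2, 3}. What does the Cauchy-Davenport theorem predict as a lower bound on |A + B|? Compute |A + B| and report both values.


Cauchy-Davenport: |A + B| ≥ min(p, |A| + |B| - 1) for A, B nonempty in Z/pZ.
|A| = 3, |B| = 3, p = 5.
CD lower bound = min(5, 3 + 3 - 1) = min(5, 5) = 5.
Compute A + B mod 5 directly:
a = 1: 1+1=2, 1+2=3, 1+3=4
a = 2: 2+1=3, 2+2=4, 2+3=0
a = 3: 3+1=4, 3+2=0, 3+3=1
A + B = {0, 1, 2, 3, 4}, so |A + B| = 5.
Verify: 5 ≥ 5? Yes ✓.

CD lower bound = 5, actual |A + B| = 5.


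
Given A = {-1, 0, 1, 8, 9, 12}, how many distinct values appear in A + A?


A + A = {a + a' : a, a' ∈ A}; |A| = 6.
General bounds: 2|A| - 1 ≤ |A + A| ≤ |A|(|A|+1)/2, i.e. 11 ≤ |A + A| ≤ 21.
Lower bound 2|A|-1 is attained iff A is an arithmetic progression.
Enumerate sums a + a' for a ≤ a' (symmetric, so this suffices):
a = -1: -1+-1=-2, -1+0=-1, -1+1=0, -1+8=7, -1+9=8, -1+12=11
a = 0: 0+0=0, 0+1=1, 0+8=8, 0+9=9, 0+12=12
a = 1: 1+1=2, 1+8=9, 1+9=10, 1+12=13
a = 8: 8+8=16, 8+9=17, 8+12=20
a = 9: 9+9=18, 9+12=21
a = 12: 12+12=24
Distinct sums: {-2, -1, 0, 1, 2, 7, 8, 9, 10, 11, 12, 13, 16, 17, 18, 20, 21, 24}
|A + A| = 18

|A + A| = 18


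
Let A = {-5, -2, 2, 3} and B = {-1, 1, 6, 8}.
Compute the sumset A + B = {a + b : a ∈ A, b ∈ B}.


A + B = {a + b : a ∈ A, b ∈ B}.
Enumerate all |A|·|B| = 4·4 = 16 pairs (a, b) and collect distinct sums.
a = -5: -5+-1=-6, -5+1=-4, -5+6=1, -5+8=3
a = -2: -2+-1=-3, -2+1=-1, -2+6=4, -2+8=6
a = 2: 2+-1=1, 2+1=3, 2+6=8, 2+8=10
a = 3: 3+-1=2, 3+1=4, 3+6=9, 3+8=11
Collecting distinct sums: A + B = {-6, -4, -3, -1, 1, 2, 3, 4, 6, 8, 9, 10, 11}
|A + B| = 13

A + B = {-6, -4, -3, -1, 1, 2, 3, 4, 6, 8, 9, 10, 11}


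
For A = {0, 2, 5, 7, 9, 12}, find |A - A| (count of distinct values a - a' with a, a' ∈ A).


A - A = {a - a' : a, a' ∈ A}; |A| = 6.
Bounds: 2|A|-1 ≤ |A - A| ≤ |A|² - |A| + 1, i.e. 11 ≤ |A - A| ≤ 31.
Note: 0 ∈ A - A always (from a - a). The set is symmetric: if d ∈ A - A then -d ∈ A - A.
Enumerate nonzero differences d = a - a' with a > a' (then include -d):
Positive differences: {2, 3, 4, 5, 7, 9, 10, 12}
Full difference set: {0} ∪ (positive diffs) ∪ (negative diffs).
|A - A| = 1 + 2·8 = 17 (matches direct enumeration: 17).

|A - A| = 17


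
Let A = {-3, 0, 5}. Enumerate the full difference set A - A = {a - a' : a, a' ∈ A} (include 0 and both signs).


A - A = {a - a' : a, a' ∈ A}.
Compute a - a' for each ordered pair (a, a'):
a = -3: -3--3=0, -3-0=-3, -3-5=-8
a = 0: 0--3=3, 0-0=0, 0-5=-5
a = 5: 5--3=8, 5-0=5, 5-5=0
Collecting distinct values (and noting 0 appears from a-a):
A - A = {-8, -5, -3, 0, 3, 5, 8}
|A - A| = 7

A - A = {-8, -5, -3, 0, 3, 5, 8}


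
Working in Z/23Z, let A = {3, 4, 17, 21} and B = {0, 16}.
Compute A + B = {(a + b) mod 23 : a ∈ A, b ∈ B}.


Work in Z/23Z: reduce every sum a + b modulo 23.
Enumerate all 8 pairs:
a = 3: 3+0=3, 3+16=19
a = 4: 4+0=4, 4+16=20
a = 17: 17+0=17, 17+16=10
a = 21: 21+0=21, 21+16=14
Distinct residues collected: {3, 4, 10, 14, 17, 19, 20, 21}
|A + B| = 8 (out of 23 total residues).

A + B = {3, 4, 10, 14, 17, 19, 20, 21}


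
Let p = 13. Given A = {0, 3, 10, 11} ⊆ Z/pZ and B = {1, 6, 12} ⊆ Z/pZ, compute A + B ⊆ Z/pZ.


Work in Z/13Z: reduce every sum a + b modulo 13.
Enumerate all 12 pairs:
a = 0: 0+1=1, 0+6=6, 0+12=12
a = 3: 3+1=4, 3+6=9, 3+12=2
a = 10: 10+1=11, 10+6=3, 10+12=9
a = 11: 11+1=12, 11+6=4, 11+12=10
Distinct residues collected: {1, 2, 3, 4, 6, 9, 10, 11, 12}
|A + B| = 9 (out of 13 total residues).

A + B = {1, 2, 3, 4, 6, 9, 10, 11, 12}


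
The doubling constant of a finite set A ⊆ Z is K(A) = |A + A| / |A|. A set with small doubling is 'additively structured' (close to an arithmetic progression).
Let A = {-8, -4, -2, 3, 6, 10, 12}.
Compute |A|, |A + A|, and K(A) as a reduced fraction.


|A| = 7.
Compute A + A by enumerating all 49 pairs.
A + A = {-16, -12, -10, -8, -6, -5, -4, -2, -1, 1, 2, 4, 6, 8, 9, 10, 12, 13, 15, 16, 18, 20, 22, 24}, so |A + A| = 24.
K = |A + A| / |A| = 24/7 (already in lowest terms) ≈ 3.4286.
Reference: AP of size 7 gives K = 13/7 ≈ 1.8571; a fully generic set of size 7 gives K ≈ 4.0000.

|A| = 7, |A + A| = 24, K = 24/7.


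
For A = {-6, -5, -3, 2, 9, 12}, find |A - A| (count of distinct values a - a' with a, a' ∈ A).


A - A = {a - a' : a, a' ∈ A}; |A| = 6.
Bounds: 2|A|-1 ≤ |A - A| ≤ |A|² - |A| + 1, i.e. 11 ≤ |A - A| ≤ 31.
Note: 0 ∈ A - A always (from a - a). The set is symmetric: if d ∈ A - A then -d ∈ A - A.
Enumerate nonzero differences d = a - a' with a > a' (then include -d):
Positive differences: {1, 2, 3, 5, 7, 8, 10, 12, 14, 15, 17, 18}
Full difference set: {0} ∪ (positive diffs) ∪ (negative diffs).
|A - A| = 1 + 2·12 = 25 (matches direct enumeration: 25).

|A - A| = 25


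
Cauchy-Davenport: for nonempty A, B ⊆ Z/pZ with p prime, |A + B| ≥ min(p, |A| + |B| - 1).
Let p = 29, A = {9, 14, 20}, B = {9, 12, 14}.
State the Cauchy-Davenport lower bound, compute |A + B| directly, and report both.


Cauchy-Davenport: |A + B| ≥ min(p, |A| + |B| - 1) for A, B nonempty in Z/pZ.
|A| = 3, |B| = 3, p = 29.
CD lower bound = min(29, 3 + 3 - 1) = min(29, 5) = 5.
Compute A + B mod 29 directly:
a = 9: 9+9=18, 9+12=21, 9+14=23
a = 14: 14+9=23, 14+12=26, 14+14=28
a = 20: 20+9=0, 20+12=3, 20+14=5
A + B = {0, 3, 5, 18, 21, 23, 26, 28}, so |A + B| = 8.
Verify: 8 ≥ 5? Yes ✓.

CD lower bound = 5, actual |A + B| = 8.
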